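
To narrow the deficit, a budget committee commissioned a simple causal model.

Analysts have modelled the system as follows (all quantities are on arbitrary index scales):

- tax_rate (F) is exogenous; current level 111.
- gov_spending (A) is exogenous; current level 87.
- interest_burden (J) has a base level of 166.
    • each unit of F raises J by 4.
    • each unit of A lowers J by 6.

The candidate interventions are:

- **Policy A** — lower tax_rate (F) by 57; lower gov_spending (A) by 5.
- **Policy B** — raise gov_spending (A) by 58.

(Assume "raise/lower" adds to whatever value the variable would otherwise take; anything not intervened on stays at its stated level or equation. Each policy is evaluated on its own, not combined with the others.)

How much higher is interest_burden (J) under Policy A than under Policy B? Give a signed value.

Policy A (F − 57, A − 5):
  F = 111 − 57 = 54
  A = 87 − 5 = 82
  J = 166 + 4·54 − 6·82 = -110
Policy B (A + 58):
  F = 111
  A = 87 + 58 = 145
  J = 166 + 4·111 − 6·145 = -260
J: -110 − (-260) = 150

150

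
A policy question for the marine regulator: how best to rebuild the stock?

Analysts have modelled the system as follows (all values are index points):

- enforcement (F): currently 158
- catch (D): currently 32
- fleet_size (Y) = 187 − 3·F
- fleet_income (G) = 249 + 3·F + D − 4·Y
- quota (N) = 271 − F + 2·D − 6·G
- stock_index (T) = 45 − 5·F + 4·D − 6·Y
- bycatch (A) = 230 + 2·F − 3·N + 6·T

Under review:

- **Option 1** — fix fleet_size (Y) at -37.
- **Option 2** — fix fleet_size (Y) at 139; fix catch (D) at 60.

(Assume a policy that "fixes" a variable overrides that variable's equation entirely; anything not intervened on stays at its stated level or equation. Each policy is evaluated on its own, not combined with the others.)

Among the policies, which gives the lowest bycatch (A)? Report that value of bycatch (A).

-4101

Option 1 (Y := -37):
  F = 158
  D = 32
  Y = -37
  G = 249 + 3·158 + 32 − 4·(-37) = 903
  N = 271 − 158 + 2·32 − 6·903 = -5241
  T = 45 − 5·158 + 4·32 − 6·(-37) = -395
  A = 230 + 2·158 − 3·(-5241) + 6·(-395) = 13899
Option 2 (Y := 139, D := 60):
  F = 158
  D = 60
  Y = 139
  G = 249 + 3·158 + 60 − 4·139 = 227
  N = 271 − 158 + 2·60 − 6·227 = -1129
  T = 45 − 5·158 + 4·60 − 6·139 = -1339
  A = 230 + 2·158 − 3·(-1129) + 6·(-1339) = -4101
Comparing — Option 1: A=13899, Option 2: A=-4101. Lowest is -4101 (Option 2).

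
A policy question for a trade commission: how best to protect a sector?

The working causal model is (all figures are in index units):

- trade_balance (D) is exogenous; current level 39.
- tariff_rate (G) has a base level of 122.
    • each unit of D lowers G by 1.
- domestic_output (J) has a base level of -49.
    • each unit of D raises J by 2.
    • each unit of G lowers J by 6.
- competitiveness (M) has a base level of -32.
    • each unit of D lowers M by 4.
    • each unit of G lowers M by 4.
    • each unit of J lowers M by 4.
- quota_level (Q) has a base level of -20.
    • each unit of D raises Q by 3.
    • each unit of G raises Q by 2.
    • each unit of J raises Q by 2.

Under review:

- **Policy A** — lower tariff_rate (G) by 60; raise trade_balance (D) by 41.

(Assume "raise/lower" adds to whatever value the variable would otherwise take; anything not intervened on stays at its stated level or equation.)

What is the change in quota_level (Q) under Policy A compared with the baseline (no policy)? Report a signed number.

Baseline:
  D = 39
  G = 122 − 39 = 83
  J = -49 + 2·39 − 6·83 = -469
  Q = -20 + 3·39 + 2·83 + 2·(-469) = -675
Policy A (G − 60, D + 41):
  D = 39 + 41 = 80
  G = 122 − 80 (−60 from intervention) = -18
  J = -49 + 2·80 − 6·(-18) = 219
  Q = -20 + 3·80 + 2·(-18) + 2·219 = 622
Change in Q: 622 − (-675) = 1297

1297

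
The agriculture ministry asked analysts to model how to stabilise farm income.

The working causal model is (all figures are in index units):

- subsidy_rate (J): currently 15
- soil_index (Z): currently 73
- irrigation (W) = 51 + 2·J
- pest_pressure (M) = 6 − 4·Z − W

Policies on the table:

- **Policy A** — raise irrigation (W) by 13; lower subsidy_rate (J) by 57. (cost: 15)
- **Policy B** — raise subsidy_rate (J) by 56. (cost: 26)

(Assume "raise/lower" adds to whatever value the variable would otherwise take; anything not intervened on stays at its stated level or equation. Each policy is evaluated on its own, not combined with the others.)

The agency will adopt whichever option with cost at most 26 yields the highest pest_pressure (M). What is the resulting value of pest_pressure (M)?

Policy A (W + 13, J − 57):
  J = 15 − 57 = -42
  Z = 73
  W = 51 + 2·(-42) (+13 from intervention) = -20
  M = 6 − 4·73 − (-20) = -266
Policy B (J + 56):
  J = 15 + 56 = 71
  Z = 73
  W = 51 + 2·71 = 193
  M = 6 − 4·73 − 193 = -479
Comparing — Policy A: M=-266, Policy B: M=-479. Highest is -266 (Policy A).

-266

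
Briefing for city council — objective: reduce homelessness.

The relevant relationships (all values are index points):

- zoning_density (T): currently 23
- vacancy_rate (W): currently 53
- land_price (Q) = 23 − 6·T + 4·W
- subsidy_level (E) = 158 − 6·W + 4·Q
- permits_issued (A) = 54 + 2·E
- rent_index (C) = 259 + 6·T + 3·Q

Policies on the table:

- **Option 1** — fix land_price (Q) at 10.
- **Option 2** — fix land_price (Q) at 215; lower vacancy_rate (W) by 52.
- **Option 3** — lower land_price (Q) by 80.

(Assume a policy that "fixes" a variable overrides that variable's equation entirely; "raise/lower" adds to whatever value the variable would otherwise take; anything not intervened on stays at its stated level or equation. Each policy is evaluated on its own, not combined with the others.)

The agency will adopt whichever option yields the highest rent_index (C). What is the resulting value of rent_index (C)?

Option 1 (Q := 10):
  T = 23
  W = 53
  Q = 10
  C = 259 + 6·23 + 3·10 = 427
Option 2 (Q := 215, W − 52):
  T = 23
  W = 53 − 52 = 1
  Q = 215
  C = 259 + 6·23 + 3·215 = 1042
Option 3 (Q − 80):
  T = 23
  W = 53
  Q = 23 − 6·23 + 4·53 (−80 from intervention) = 17
  C = 259 + 6·23 + 3·17 = 448
Comparing — Option 1: C=427, Option 2: C=1042, Option 3: C=448. Highest is 1042 (Option 2).

1042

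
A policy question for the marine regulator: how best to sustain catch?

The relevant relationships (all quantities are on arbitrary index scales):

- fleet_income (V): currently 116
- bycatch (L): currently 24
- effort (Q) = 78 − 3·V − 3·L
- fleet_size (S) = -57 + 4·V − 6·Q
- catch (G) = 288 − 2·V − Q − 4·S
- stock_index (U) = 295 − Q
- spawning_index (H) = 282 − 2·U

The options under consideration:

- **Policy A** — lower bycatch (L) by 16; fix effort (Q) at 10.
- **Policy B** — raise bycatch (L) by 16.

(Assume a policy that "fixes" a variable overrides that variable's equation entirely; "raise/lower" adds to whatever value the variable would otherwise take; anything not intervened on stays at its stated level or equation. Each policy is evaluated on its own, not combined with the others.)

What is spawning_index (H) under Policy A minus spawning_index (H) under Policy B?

Policy A (L − 16, Q := 10):
  V = 116
  L = 24 − 16 = 8
  Q = 10
  U = 295 − 10 = 285
  H = 282 − 2·285 = -288
Policy B (L + 16):
  V = 116
  L = 24 + 16 = 40
  Q = 78 − 3·116 − 3·40 = -390
  U = 295 − (-390) = 685
  H = 282 − 2·685 = -1088
H: -288 − (-1088) = 800

800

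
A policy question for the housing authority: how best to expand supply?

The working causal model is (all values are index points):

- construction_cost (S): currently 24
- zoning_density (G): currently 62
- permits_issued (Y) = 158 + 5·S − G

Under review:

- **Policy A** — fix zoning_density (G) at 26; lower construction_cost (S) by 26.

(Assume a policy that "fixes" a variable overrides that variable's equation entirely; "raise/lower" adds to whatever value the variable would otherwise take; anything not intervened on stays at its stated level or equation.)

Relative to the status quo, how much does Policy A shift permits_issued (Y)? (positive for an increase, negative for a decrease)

-94

Baseline:
  S = 24
  G = 62
  Y = 158 + 5·24 − 62 = 216
Policy A (G := 26, S − 26):
  S = 24 − 26 = -2
  G = 26
  Y = 158 + 5·(-2) − 26 = 122
Change in Y: 122 − 216 = -94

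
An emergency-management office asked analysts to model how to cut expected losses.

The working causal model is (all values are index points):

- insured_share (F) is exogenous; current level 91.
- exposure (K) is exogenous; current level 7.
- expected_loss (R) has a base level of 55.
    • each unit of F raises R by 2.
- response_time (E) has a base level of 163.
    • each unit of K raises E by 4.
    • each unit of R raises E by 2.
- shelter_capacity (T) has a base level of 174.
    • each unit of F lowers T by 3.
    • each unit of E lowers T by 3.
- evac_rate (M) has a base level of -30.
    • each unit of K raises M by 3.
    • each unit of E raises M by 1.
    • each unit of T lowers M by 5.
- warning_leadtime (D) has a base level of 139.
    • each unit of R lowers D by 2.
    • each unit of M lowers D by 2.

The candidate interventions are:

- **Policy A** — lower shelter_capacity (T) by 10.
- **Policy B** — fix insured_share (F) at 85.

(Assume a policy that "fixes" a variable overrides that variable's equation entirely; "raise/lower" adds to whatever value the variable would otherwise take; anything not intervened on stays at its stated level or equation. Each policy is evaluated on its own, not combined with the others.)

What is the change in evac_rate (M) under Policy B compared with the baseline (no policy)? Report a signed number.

Baseline:
  F = 91
  K = 7
  R = 55 + 2·91 = 237
  E = 163 + 4·7 + 2·237 = 665
  T = 174 − 3·91 − 3·665 = -2094
  M = -30 + 3·7 + 665 − 5·(-2094) = 11126
Policy B (F := 85):
  F = 85
  K = 7
  R = 55 + 2·85 = 225
  E = 163 + 4·7 + 2·225 = 641
  T = 174 − 3·85 − 3·641 = -2004
  M = -30 + 3·7 + 641 − 5·(-2004) = 10652
Change in M: 10652 − 11126 = -474

-474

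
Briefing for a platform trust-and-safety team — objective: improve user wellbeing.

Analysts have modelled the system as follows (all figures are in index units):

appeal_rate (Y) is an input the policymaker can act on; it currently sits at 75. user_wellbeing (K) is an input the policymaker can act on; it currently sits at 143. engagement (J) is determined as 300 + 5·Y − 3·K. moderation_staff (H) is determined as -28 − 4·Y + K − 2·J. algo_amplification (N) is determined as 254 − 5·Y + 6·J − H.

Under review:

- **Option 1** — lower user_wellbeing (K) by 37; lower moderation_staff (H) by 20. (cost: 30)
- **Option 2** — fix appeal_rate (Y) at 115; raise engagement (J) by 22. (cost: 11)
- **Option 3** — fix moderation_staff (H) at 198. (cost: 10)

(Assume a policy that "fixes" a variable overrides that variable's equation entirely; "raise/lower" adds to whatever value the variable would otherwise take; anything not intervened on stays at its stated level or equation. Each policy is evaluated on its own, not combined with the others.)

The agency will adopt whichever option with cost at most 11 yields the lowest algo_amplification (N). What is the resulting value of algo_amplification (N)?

1157

Option 2 (Y := 115, J + 22):
  Y = 115
  K = 143
  J = 300 + 5·115 − 3·143 (+22 from intervention) = 468
  H = -28 − 4·115 + 143 − 2·468 = -1281
  N = 254 − 5·115 + 6·468 − (-1281) = 3768
Option 3 (H := 198):
  Y = 75
  K = 143
  J = 300 + 5·75 − 3·143 = 246
  H = 198
  N = 254 − 5·75 + 6·246 − 198 = 1157
Comparing — Option 2: N=3768, Option 3: N=1157. Lowest is 1157 (Option 3).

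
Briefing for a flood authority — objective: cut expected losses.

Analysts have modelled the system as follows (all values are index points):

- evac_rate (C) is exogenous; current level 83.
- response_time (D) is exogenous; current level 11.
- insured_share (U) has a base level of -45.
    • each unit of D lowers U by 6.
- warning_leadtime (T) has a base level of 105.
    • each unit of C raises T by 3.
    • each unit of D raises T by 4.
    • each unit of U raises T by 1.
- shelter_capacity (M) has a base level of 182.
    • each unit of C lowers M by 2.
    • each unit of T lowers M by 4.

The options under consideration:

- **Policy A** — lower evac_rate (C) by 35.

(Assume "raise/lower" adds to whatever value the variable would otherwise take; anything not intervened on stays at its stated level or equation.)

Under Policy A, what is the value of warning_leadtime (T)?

Policy A (C − 35):
  C = 83 − 35 = 48
  D = 11
  U = -45 − 6·11 = -111
  T = 105 + 3·48 + 4·11 + (-111) = 182

182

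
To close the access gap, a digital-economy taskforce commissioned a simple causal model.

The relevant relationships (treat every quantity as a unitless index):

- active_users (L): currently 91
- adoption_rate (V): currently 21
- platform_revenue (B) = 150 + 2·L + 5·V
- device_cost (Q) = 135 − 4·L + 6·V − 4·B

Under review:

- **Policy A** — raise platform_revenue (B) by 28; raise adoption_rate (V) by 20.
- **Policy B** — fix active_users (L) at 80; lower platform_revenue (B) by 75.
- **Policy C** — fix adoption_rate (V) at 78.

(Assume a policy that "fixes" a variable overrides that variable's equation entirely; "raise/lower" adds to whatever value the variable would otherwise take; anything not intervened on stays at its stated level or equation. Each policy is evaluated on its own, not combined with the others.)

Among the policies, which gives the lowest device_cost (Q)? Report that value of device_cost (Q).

-2649

Policy A (B + 28, V + 20):
  L = 91
  V = 21 + 20 = 41
  B = 150 + 2·91 + 5·41 (+28 from intervention) = 565
  Q = 135 − 4·91 + 6·41 − 4·565 = -2243
Policy B (L := 80, B − 75):
  L = 80
  V = 21
  B = 150 + 2·80 + 5·21 (−75 from intervention) = 340
  Q = 135 − 4·80 + 6·21 − 4·340 = -1419
Policy C (V := 78):
  L = 91
  V = 78
  B = 150 + 2·91 + 5·78 = 722
  Q = 135 − 4·91 + 6·78 − 4·722 = -2649
Comparing — Policy A: Q=-2243, Policy B: Q=-1419, Policy C: Q=-2649. Lowest is -2649 (Policy C).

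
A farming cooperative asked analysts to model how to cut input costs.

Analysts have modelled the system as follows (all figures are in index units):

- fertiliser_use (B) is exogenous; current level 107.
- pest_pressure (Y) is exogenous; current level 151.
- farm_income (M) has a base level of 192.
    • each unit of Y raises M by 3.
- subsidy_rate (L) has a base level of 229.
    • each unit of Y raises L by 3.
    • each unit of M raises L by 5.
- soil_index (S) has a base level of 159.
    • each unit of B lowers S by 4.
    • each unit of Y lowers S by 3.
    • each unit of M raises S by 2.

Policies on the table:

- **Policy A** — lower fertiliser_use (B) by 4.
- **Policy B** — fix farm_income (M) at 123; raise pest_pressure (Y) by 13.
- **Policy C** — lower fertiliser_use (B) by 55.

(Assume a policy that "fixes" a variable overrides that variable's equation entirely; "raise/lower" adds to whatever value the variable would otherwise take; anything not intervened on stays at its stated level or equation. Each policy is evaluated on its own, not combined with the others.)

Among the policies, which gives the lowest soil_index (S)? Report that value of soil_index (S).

-515

Policy A (B − 4):
  B = 107 − 4 = 103
  Y = 151
  M = 192 + 3·151 = 645
  S = 159 − 4·103 − 3·151 + 2·645 = 584
Policy B (M := 123, Y + 13):
  B = 107
  Y = 151 + 13 = 164
  M = 123
  S = 159 − 4·107 − 3·164 + 2·123 = -515
Policy C (B − 55):
  B = 107 − 55 = 52
  Y = 151
  M = 192 + 3·151 = 645
  S = 159 − 4·52 − 3·151 + 2·645 = 788
Comparing — Policy A: S=584, Policy B: S=-515, Policy C: S=788. Lowest is -515 (Policy B).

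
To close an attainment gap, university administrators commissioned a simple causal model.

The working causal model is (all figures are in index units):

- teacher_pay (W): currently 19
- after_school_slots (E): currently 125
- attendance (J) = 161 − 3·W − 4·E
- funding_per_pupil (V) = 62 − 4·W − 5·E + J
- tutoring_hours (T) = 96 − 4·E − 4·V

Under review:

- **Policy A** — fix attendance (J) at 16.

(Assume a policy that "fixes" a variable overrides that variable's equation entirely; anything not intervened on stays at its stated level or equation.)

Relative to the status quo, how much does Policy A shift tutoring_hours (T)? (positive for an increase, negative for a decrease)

Baseline:
  W = 19
  E = 125
  J = 161 − 3·19 − 4·125 = -396
  V = 62 − 4·19 − 5·125 + (-396) = -1035
  T = 96 − 4·125 − 4·(-1035) = 3736
Policy A (J := 16):
  W = 19
  E = 125
  J = 16
  V = 62 − 4·19 − 5·125 + 16 = -623
  T = 96 − 4·125 − 4·(-623) = 2088
Change in T: 2088 − 3736 = -1648

-1648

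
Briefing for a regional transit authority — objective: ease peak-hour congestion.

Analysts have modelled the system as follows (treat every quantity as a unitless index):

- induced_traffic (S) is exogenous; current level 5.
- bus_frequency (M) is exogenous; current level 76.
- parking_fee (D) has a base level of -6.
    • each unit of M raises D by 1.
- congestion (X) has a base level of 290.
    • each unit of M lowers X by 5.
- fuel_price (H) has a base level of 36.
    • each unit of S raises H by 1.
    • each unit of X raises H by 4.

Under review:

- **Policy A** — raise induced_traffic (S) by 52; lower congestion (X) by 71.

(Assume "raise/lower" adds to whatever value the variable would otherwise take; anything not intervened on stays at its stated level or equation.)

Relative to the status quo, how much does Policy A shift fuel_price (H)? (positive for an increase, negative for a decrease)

-232

Baseline:
  S = 5
  M = 76
  X = 290 − 5·76 = -90
  H = 36 + 5 + 4·(-90) = -319
Policy A (S + 52, X − 71):
  S = 5 + 52 = 57
  M = 76
  X = 290 − 5·76 (−71 from intervention) = -161
  H = 36 + 57 + 4·(-161) = -551
Change in H: -551 − (-319) = -232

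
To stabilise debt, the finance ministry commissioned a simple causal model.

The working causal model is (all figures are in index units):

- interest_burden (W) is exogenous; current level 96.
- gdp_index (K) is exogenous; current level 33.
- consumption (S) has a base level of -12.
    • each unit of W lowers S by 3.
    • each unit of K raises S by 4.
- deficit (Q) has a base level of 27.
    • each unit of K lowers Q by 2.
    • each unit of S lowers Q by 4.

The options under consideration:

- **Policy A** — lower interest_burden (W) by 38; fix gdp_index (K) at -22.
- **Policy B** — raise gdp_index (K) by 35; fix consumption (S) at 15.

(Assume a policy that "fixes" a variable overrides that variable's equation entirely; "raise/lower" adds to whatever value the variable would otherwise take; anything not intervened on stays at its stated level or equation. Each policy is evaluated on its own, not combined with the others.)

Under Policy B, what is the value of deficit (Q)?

Policy B (K + 35, S := 15):
  W = 96
  K = 33 + 35 = 68
  S = 15
  Q = 27 − 2·68 − 4·15 = -169

-169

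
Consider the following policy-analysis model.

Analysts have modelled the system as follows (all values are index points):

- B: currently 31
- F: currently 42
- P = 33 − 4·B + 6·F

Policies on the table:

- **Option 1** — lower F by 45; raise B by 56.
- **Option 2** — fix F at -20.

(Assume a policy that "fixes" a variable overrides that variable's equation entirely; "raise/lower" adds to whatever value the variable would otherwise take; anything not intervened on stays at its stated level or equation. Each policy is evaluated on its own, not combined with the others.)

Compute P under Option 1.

-333

Option 1 (F − 45, B + 56):
  B = 31 + 56 = 87
  F = 42 − 45 = -3
  P = 33 − 4·87 + 6·(-3) = -333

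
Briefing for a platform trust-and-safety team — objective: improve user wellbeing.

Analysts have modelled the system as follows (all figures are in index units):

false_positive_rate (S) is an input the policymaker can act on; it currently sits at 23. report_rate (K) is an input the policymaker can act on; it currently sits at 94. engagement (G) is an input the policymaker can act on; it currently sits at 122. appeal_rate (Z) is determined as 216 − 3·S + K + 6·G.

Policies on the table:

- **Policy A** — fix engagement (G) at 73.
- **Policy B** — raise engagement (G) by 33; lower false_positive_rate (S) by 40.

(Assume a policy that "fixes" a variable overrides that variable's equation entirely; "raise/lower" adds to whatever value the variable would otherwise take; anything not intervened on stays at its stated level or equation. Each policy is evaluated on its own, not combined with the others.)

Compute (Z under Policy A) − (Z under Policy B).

-612

Policy A (G := 73):
  S = 23
  K = 94
  G = 73
  Z = 216 − 3·23 + 94 + 6·73 = 679
Policy B (G + 33, S − 40):
  S = 23 − 40 = -17
  K = 94
  G = 122 + 33 = 155
  Z = 216 − 3·(-17) + 94 + 6·155 = 1291
Z: 679 − 1291 = -612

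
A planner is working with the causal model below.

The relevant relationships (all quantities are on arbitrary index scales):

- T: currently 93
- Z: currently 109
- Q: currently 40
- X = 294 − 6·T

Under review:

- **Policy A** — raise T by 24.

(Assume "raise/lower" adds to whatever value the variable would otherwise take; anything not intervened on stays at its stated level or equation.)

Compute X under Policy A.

-408

Policy A (T + 24):
  T = 93 + 24 = 117
  X = 294 − 6·117 = -408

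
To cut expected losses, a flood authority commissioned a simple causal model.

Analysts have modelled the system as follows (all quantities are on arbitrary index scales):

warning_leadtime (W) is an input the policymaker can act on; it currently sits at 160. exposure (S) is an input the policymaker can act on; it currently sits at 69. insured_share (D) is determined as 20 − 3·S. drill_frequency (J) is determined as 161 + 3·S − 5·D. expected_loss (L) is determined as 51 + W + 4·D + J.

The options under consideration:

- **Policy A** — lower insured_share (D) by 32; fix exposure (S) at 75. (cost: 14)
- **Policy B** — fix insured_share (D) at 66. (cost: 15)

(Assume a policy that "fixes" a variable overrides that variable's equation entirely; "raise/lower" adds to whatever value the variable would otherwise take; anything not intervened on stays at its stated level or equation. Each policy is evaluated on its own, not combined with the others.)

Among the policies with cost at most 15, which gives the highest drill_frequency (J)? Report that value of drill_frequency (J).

1571

Policy A (D − 32, S := 75):
  S = 75
  D = 20 − 3·75 (−32 from intervention) = -237
  J = 161 + 3·75 − 5·(-237) = 1571
Policy B (D := 66):
  S = 69
  D = 66
  J = 161 + 3·69 − 5·66 = 38
Comparing — Policy A: J=1571, Policy B: J=38. Highest is 1571 (Policy A).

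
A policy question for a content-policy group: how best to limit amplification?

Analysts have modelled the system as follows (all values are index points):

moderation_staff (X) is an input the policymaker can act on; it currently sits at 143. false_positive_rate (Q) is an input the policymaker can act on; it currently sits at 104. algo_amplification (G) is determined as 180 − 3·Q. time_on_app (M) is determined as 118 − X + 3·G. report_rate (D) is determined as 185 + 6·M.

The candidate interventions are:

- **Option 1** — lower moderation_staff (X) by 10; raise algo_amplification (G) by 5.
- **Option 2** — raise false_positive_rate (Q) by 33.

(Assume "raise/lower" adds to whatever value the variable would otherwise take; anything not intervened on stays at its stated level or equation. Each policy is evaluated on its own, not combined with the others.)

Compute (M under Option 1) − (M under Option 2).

322

Option 1 (X − 10, G + 5):
  X = 143 − 10 = 133
  Q = 104
  G = 180 − 3·104 (+5 from intervention) = -127
  M = 118 − 133 + 3·(-127) = -396
Option 2 (Q + 33):
  X = 143
  Q = 104 + 33 = 137
  G = 180 − 3·137 = -231
  M = 118 − 143 + 3·(-231) = -718
M: -396 − (-718) = 322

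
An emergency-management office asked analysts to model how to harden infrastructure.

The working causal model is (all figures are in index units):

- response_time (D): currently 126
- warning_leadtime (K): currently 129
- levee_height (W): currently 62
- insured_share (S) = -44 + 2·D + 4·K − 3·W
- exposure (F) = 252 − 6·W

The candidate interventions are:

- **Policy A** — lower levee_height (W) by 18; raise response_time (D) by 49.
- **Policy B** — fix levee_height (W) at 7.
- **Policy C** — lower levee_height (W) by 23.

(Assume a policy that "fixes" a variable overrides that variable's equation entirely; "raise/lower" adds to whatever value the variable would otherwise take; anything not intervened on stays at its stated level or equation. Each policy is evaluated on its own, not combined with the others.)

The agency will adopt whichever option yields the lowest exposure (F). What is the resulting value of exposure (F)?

-12

Policy A (W − 18, D + 49):
  W = 62 − 18 = 44
  F = 252 − 6·44 = -12
Policy B (W := 7):
  W = 7
  F = 252 − 6·7 = 210
Policy C (W − 23):
  W = 62 − 23 = 39
  F = 252 − 6·39 = 18
Comparing — Policy A: F=-12, Policy B: F=210, Policy C: F=18. Lowest is -12 (Policy A).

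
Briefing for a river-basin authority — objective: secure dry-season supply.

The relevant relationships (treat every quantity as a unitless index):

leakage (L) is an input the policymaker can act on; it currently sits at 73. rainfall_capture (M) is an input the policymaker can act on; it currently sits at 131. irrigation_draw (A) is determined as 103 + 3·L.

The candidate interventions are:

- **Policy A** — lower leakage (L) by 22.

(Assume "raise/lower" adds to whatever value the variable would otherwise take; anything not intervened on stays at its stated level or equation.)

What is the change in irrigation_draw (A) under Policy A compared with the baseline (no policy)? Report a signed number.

Baseline:
  L = 73
  A = 103 + 3·73 = 322
Policy A (L − 22):
  L = 73 − 22 = 51
  A = 103 + 3·51 = 256
Change in A: 256 − 322 = -66

-66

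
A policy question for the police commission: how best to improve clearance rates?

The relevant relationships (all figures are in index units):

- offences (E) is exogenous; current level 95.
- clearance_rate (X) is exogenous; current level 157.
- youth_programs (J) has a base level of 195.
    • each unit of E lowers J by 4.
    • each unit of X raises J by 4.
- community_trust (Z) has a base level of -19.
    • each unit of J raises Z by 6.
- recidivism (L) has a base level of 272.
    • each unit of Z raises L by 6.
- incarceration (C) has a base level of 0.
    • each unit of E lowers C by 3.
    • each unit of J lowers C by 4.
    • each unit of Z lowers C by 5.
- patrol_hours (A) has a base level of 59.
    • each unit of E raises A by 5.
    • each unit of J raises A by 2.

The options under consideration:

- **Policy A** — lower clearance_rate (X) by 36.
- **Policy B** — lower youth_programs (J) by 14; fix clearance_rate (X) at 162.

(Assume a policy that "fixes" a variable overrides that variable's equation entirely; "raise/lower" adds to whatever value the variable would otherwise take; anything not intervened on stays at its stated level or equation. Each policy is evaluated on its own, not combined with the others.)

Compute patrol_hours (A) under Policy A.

Policy A (X − 36):
  E = 95
  X = 157 − 36 = 121
  J = 195 − 4·95 + 4·121 = 299
  A = 59 + 5·95 + 2·299 = 1132

1132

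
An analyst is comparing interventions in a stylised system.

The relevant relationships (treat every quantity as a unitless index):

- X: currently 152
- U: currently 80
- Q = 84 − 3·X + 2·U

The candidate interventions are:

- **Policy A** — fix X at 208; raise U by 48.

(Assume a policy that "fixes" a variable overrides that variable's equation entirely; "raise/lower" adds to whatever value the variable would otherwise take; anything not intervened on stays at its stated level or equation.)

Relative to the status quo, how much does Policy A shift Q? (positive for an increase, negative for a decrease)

-72

Baseline:
  X = 152
  U = 80
  Q = 84 − 3·152 + 2·80 = -212
Policy A (X := 208, U + 48):
  X = 208
  U = 80 + 48 = 128
  Q = 84 − 3·208 + 2·128 = -284
Change in Q: -284 − (-212) = -72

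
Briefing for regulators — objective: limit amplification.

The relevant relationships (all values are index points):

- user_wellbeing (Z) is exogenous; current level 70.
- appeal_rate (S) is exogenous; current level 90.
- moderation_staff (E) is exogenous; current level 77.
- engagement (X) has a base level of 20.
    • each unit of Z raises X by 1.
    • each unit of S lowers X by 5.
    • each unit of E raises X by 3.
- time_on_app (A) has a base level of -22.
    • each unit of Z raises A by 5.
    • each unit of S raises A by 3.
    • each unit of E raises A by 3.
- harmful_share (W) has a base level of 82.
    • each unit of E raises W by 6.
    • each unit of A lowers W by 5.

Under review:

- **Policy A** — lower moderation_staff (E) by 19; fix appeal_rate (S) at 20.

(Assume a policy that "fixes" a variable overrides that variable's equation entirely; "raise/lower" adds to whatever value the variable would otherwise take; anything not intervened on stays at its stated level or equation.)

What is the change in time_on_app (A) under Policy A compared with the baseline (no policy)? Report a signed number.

Baseline:
  Z = 70
  S = 90
  E = 77
  A = -22 + 5·70 + 3·90 + 3·77 = 829
Policy A (E − 19, S := 20):
  Z = 70
  S = 20
  E = 77 − 19 = 58
  A = -22 + 5·70 + 3·20 + 3·58 = 562
Change in A: 562 − 829 = -267

-267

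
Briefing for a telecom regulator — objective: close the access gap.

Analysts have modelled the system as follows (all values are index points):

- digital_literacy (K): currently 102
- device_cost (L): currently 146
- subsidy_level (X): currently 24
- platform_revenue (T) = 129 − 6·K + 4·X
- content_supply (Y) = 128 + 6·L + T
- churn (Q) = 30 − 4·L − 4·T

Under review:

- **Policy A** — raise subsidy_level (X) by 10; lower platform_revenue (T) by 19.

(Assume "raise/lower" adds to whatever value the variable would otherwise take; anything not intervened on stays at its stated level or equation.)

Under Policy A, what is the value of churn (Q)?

Policy A (X + 10, T − 19):
  K = 102
  L = 146
  X = 24 + 10 = 34
  T = 129 − 6·102 + 4·34 (−19 from intervention) = -366
  Q = 30 − 4·146 − 4·(-366) = 910

910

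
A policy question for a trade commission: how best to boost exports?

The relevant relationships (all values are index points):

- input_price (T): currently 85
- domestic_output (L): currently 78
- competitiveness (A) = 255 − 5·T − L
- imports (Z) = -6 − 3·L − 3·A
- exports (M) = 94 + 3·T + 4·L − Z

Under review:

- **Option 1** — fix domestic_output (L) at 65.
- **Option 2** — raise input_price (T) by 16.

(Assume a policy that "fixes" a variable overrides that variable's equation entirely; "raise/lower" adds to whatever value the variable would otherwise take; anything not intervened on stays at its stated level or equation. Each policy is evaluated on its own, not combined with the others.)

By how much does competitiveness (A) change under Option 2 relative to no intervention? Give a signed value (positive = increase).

-80

Baseline:
  T = 85
  L = 78
  A = 255 − 5·85 − 78 = -248
Option 2 (T + 16):
  T = 85 + 16 = 101
  L = 78
  A = 255 − 5·101 − 78 = -328
Change in A: -328 − (-248) = -80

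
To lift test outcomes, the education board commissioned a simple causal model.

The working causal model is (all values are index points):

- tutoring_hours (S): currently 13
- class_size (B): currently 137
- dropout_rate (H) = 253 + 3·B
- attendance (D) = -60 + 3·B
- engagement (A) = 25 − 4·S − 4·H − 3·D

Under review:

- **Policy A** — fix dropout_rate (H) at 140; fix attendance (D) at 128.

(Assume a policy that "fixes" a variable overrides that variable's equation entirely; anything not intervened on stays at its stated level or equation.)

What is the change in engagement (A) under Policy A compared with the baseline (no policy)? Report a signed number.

Baseline:
  S = 13
  B = 137
  H = 253 + 3·137 = 664
  D = -60 + 3·137 = 351
  A = 25 − 4·13 − 4·664 − 3·351 = -3736
Policy A (H := 140, D := 128):
  S = 13
  B = 137
  H = 140
  D = 128
  A = 25 − 4·13 − 4·140 − 3·128 = -971
Change in A: -971 − (-3736) = 2765

2765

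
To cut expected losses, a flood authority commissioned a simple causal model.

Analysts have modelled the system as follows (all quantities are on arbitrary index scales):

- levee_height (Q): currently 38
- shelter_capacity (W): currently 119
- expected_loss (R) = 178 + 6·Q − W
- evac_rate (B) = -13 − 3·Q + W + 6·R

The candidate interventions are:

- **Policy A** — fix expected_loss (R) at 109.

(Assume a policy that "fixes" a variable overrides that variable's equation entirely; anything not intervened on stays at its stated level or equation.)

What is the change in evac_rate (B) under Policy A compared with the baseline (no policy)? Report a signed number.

Baseline:
  Q = 38
  W = 119
  R = 178 + 6·38 − 119 = 287
  B = -13 − 3·38 + 119 + 6·287 = 1714
Policy A (R := 109):
  Q = 38
  W = 119
  R = 109
  B = -13 − 3·38 + 119 + 6·109 = 646
Change in B: 646 − 1714 = -1068

-1068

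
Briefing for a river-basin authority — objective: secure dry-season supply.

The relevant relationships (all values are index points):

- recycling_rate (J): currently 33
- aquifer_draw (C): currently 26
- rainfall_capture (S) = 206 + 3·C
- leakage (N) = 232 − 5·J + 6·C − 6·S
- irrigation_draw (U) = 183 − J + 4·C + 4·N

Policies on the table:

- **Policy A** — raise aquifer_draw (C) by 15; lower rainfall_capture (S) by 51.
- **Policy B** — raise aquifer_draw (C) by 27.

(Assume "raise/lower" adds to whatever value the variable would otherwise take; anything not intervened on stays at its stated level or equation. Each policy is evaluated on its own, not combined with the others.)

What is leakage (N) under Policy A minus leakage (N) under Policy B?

450

Policy A (C + 15, S − 51):
  J = 33
  C = 26 + 15 = 41
  S = 206 + 3·41 (−51 from intervention) = 278
  N = 232 − 5·33 + 6·41 − 6·278 = -1355
Policy B (C + 27):
  J = 33
  C = 26 + 27 = 53
  S = 206 + 3·53 = 365
  N = 232 − 5·33 + 6·53 − 6·365 = -1805
N: -1355 − (-1805) = 450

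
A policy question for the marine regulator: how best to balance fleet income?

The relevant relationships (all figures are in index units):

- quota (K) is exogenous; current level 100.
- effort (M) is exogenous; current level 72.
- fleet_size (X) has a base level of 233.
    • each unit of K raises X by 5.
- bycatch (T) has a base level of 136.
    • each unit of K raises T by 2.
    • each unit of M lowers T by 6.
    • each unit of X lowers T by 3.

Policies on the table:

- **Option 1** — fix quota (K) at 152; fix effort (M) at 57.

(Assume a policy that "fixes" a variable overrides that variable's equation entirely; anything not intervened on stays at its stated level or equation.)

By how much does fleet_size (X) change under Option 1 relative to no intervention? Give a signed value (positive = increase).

260

Baseline:
  K = 100
  X = 233 + 5·100 = 733
Option 1 (K := 152, M := 57):
  K = 152
  X = 233 + 5·152 = 993
Change in X: 993 − 733 = 260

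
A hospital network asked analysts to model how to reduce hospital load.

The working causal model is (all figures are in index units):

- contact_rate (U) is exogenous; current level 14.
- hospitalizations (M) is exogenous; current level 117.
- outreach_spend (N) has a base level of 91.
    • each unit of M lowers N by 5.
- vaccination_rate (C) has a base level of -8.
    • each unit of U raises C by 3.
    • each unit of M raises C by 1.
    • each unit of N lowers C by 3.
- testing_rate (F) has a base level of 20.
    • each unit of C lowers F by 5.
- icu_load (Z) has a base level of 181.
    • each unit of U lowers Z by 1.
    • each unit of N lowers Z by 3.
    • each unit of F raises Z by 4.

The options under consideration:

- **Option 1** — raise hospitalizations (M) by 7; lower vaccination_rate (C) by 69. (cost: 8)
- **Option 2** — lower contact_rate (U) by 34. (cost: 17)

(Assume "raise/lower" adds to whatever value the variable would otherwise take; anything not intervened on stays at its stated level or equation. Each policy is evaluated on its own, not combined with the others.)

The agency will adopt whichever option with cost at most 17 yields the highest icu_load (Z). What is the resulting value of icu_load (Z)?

-28857

Option 1 (M + 7, C − 69):
  U = 14
  M = 117 + 7 = 124
  N = 91 − 5·124 = -529
  C = -8 + 3·14 + 124 − 3·(-529) (−69 from intervention) = 1676
  F = 20 − 5·1676 = -8360
  Z = 181 − 14 − 3·(-529) + 4·(-8360) = -31686
Option 2 (U − 34):
  U = 14 − 34 = -20
  M = 117
  N = 91 − 5·117 = -494
  C = -8 + 3·(-20) + 117 − 3·(-494) = 1531
  F = 20 − 5·1531 = -7635
  Z = 181 − (-20) − 3·(-494) + 4·(-7635) = -28857
Comparing — Option 1: Z=-31686, Option 2: Z=-28857. Highest is -28857 (Option 2).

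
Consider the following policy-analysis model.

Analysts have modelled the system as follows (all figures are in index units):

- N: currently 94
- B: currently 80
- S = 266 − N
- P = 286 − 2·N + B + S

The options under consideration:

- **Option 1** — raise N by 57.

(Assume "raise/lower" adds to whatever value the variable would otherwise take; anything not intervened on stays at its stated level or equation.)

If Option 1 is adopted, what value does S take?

115

Option 1 (N + 57):
  N = 94 + 57 = 151
  S = 266 − 151 = 115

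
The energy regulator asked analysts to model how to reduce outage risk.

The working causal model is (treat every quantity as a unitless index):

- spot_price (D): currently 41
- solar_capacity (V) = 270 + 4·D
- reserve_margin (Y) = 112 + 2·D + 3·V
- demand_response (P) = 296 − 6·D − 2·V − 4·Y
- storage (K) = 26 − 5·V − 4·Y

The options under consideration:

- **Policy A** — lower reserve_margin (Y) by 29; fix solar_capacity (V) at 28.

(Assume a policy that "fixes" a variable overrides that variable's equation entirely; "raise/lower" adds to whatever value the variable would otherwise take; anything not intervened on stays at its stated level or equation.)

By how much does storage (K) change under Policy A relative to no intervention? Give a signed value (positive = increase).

7018

Baseline:
  D = 41
  V = 270 + 4·41 = 434
  Y = 112 + 2·41 + 3·434 = 1496
  K = 26 − 5·434 − 4·1496 = -8128
Policy A (Y − 29, V := 28):
  D = 41
  V = 28
  Y = 112 + 2·41 + 3·28 (−29 from intervention) = 249
  K = 26 − 5·28 − 4·249 = -1110
Change in K: -1110 − (-8128) = 7018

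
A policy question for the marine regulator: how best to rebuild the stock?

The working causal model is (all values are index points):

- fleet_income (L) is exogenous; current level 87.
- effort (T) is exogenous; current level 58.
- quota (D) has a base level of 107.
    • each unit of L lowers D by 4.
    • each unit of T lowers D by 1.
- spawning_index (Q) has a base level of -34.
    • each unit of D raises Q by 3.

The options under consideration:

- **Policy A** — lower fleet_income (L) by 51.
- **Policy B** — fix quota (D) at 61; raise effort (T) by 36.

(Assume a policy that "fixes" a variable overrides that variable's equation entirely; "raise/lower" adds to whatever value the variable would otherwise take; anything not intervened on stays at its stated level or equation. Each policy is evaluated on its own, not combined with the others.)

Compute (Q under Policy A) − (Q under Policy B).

-468

Policy A (L − 51):
  L = 87 − 51 = 36
  T = 58
  D = 107 − 4·36 − 58 = -95
  Q = -34 + 3·(-95) = -319
Policy B (D := 61, T + 36):
  L = 87
  T = 58 + 36 = 94
  D = 61
  Q = -34 + 3·61 = 149
Q: -319 − 149 = -468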